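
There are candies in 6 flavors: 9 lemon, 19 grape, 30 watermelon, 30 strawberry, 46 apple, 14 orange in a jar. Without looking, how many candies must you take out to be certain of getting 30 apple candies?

132

To avoid apple candies as long as possible, exhaust the other 5 flavors first.
The worst case draws every non-apple candy first: 9 + 19 + 30 + 30 + 14 = 102.
The next 30 draws are then forced to be apple, giving 102 + 30 = 132.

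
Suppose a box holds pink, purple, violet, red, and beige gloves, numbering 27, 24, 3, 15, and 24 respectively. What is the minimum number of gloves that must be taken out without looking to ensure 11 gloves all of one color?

Treat the 5 colors as pigeonholes.
In the worst case we take at most 10 of each color, but all 3 violet (fewer than 10), giving 10 + 10 + 3 + 10 + 10 = 43.
One more glove then forces some color to 11, so 43 + 1 = 44.

44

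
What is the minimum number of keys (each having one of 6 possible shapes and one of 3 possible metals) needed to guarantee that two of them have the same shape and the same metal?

There are 6 × 3 = 18 (shape, metal) combinations acting as pigeonholes.
With 18 keys we could place one in each, avoiding any repeat.
One more forces some (shape, metal) pair to hold 2, so 18 + 1 = 19.

19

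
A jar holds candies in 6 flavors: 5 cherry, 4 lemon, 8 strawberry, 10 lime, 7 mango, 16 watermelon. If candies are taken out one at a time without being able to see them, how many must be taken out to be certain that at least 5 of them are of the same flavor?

Treat the 6 flavors as pigeonholes.
The worst case takes 4 candies of each flavor without reaching 5 of any: 6 × 4 = 24.
The next candy must bring some flavor to 5, so 24 + 1 = 25.

25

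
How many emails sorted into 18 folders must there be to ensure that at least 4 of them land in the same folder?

55

There are 18 folders acting as pigeonholes.
With 18 × 3 = 54 emails we could place exactly 3 in each, with no class reaching 4.
One more forces some class to hold 4, so 54 + 1 = 55.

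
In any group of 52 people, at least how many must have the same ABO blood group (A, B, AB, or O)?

13

There are 4 ABO blood groups, which serve as the pigeonholes.
If each of the 4 ABO blood groups held at most 12, the total would be at most 4 × 12 = 48 < 52, a contradiction.
So at least one holds ⌈52/4⌉ = 13.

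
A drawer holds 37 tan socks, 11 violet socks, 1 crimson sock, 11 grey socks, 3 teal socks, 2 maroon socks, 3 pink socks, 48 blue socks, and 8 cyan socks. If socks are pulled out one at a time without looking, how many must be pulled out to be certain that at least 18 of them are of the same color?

74

In the worst case we take at most 17 of each color, but all 11 violet, all 1 crimson, all 11 grey, all 3 teal, all 2 maroon, all 3 pink, and all 8 cyan (fewer than 17), giving 17 + 11 + 1 + 11 + 3 + 2 + 3 + 17 + 8 = 73.
One more sock then forces some color to 18, so 73 + 1 = 74.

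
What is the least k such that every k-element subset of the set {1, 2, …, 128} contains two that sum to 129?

Partition {1, …, 128} into 64 pairs: {1,128}, {2,127}, …, {64,65}.
Choosing 64 integers — say the integers 1 through 64 — takes one from each pair and avoids the property.
Choosing 65 forces two into the same pair by pigeonhole, and those sum to 129. So 65.

65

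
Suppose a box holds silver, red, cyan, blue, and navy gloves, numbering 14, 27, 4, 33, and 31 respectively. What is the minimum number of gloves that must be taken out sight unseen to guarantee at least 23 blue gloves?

99

The worst case draws every non-blue glove first: 14 + 27 + 4 + 31 = 76.
The next 23 draws are then forced to be blue, giving 76 + 23 = 99.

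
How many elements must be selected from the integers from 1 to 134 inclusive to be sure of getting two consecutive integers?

68

Partition {1, …, 134} into 67 pairs: {1,2}, {3,4}, …, {133,134}.
Choosing 67 integers — say the 67 even numbers 2, 4, …, 134 — takes one from each pair and avoids the property.
Choosing 68 forces two into the same pair by pigeonhole, and those are consecutive. So 68.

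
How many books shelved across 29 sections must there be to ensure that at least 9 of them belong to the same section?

There are 29 sections acting as pigeonholes.
With 29 × 8 = 232 books we could place exactly 8 in each, with no class reaching 9.
One more forces some class to hold 9, so 232 + 1 = 233.

233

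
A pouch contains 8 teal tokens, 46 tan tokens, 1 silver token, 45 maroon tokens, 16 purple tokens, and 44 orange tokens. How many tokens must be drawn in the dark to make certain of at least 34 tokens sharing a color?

125

In the worst case we take at most 33 of each color, but all 8 teal, all 1 silver, and all 16 purple (fewer than 33), giving 8 + 33 + 1 + 33 + 16 + 33 = 124.
One more token then forces some color to 34, so 124 + 1 = 125.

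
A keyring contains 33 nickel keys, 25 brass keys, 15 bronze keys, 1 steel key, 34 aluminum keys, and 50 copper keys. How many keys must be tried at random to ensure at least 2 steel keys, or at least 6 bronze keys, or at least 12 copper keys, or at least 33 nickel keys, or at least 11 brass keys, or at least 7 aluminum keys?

66

Each of the 6 types has its own threshold; avoid all of them simultaneously.
The worst case stops just short of every target: 32 nickel, 10 brass, 5 bronze, 1 steel, 6 aluminum, 11 copper — 32 + 10 + 5 + 1 + 6 + 11 = 65 keys.
One more key must push some type to its target, so 65 + 1 = 66.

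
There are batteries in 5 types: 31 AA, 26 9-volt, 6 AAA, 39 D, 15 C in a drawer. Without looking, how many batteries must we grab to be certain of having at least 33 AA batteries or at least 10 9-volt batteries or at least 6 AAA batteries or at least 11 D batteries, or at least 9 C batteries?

The worst case stops just short of every target: all 31 AA, 9 9-volt, 5 AAA, 10 D, 8 C — 31 + 9 + 5 + 10 + 8 = 63 batteries.
One more battery must push some type to its target, so 63 + 1 = 64.

64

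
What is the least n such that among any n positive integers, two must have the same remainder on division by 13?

14

Two integers differ by a multiple of 13 exactly when they share a remainder mod 13.
There are 13 residue classes mod 13, so 13 integers can all lie in distinct classes.
One more integer must repeat a residue, giving a difference divisible by 13. So n = 13 + 1 = 14.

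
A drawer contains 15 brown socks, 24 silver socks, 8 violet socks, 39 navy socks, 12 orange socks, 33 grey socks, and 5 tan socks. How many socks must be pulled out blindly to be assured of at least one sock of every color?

The hardest color to obtain is tan: we could draw every other sock first — 136 − 5 = 131 socks — without a single tan one.
The next draw must be tan, so 131 + 1 = 132.

132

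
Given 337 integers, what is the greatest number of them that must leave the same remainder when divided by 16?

22

The 337 integers fall into 16 residue classes modulo 16.
If each of the 16 residue classes modulo 16 held at most 21, the total would be at most 16 × 21 = 336 < 337, a contradiction.
So at least one holds ⌈337/16⌉ = 22.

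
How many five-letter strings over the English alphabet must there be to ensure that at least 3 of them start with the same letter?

There are 26 possible first letters acting as pigeonholes.
With 26 × 2 = 52 five-letter strings over the English alphabet we could place exactly 2 in each, with no class reaching 3.
One more forces some class to hold 3, so 52 + 1 = 53.

53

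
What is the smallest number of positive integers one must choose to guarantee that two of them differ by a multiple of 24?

25

Use the pigeonhole principle on residue classes: two integers differ by a multiple of 24 exactly when they share a remainder mod 24.
There are 24 residue classes mod 24, so 24 integers can all lie in distinct classes.
One more integer must repeat a residue, giving a difference divisible by 24. So n = 24 + 1 = 25.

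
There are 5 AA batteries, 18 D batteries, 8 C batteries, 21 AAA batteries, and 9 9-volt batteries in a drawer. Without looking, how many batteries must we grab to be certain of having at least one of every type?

57

The hardest type to obtain is AA: we could draw every other battery first — 61 − 5 = 56 batteries — without a single AA one.
The next draw must be AA, so 56 + 1 = 57.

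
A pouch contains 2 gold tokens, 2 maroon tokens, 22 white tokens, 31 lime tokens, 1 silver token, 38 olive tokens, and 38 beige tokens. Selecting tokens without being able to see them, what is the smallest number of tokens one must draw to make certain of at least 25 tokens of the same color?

100

Treat the 7 colors as pigeonholes.
In the worst case we take at most 24 of each color, but all 2 gold, all 2 maroon, all 22 white, and all 1 silver (fewer than 24), giving 2 + 2 + 22 + 24 + 1 + 24 + 24 = 99.
One more token then forces some color to 25, so 99 + 1 = 100.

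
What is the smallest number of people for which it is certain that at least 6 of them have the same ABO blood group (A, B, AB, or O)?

There are 4 ABO blood groups acting as pigeonholes.
With 4 × 5 = 20 people we could place exactly 5 in each, with no class reaching 6.
One more forces some class to hold 6, so 20 + 1 = 21.

21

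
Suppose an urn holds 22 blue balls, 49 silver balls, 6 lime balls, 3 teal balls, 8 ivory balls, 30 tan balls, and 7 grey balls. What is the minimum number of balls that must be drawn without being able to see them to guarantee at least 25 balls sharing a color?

95

In the worst case we take at most 24 of each color, but all 22 blue, all 6 lime, all 3 teal, all 8 ivory, and all 7 grey (fewer than 24), giving 22 + 24 + 6 + 3 + 8 + 24 + 7 = 94.
One more ball then forces some color to 25, so 94 + 1 = 95.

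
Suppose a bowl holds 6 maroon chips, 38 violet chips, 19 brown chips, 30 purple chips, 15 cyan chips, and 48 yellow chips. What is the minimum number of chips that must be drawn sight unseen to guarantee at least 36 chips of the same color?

141

Treat the 6 colors as pigeonholes.
In the worst case we take at most 35 of each color, but all 6 maroon, all 19 brown, all 30 purple, and all 15 cyan (fewer than 35), giving 6 + 35 + 19 + 30 + 15 + 35 = 140.
One more chip then forces some color to 36, so 140 + 1 = 141.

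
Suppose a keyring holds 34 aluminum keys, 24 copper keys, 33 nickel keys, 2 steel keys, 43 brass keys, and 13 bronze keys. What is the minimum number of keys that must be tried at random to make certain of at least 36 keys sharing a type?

142

In the worst case we take at most 35 of each type, but all 34 aluminum, all 24 copper, all 33 nickel, all 2 steel, and all 13 bronze (fewer than 35), giving 34 + 24 + 33 + 2 + 35 + 13 = 141.
One more key then forces some type to 36, so 141 + 1 = 142.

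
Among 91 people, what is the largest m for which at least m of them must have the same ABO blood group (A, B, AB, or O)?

The 91 people fall into 4 ABO blood groups.
If each of the 4 ABO blood groups held at most 22, the total would be at most 4 × 22 = 88 < 91, a contradiction.
So at least one holds ⌈91/4⌉ = 23.

23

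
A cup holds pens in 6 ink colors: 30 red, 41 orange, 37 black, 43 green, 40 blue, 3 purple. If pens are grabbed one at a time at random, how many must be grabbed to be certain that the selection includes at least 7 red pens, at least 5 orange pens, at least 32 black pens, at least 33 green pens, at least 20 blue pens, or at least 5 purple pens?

96

Each of the 6 ink colors has its own threshold; avoid all of them simultaneously.
The worst case stops just short of every target: 6 red, 4 orange, 31 black, 32 green, 19 blue, all 3 purple — 6 + 4 + 31 + 32 + 19 + 3 = 95 pens.
One more pen must push some ink color to its target, so 95 + 1 = 96.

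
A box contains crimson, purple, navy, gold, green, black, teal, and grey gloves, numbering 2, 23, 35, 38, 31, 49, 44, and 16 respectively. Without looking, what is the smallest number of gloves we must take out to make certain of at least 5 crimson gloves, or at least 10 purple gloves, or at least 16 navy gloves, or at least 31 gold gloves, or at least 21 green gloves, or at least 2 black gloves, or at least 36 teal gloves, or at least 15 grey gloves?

127

The worst case stops just short of every target: all 2 crimson, 9 purple, 15 navy, 30 gold, 20 green, 1 black, 35 teal, 14 grey — 2 + 9 + 15 + 30 + 20 + 1 + 35 + 14 = 126 gloves.
One more glove must push some color to its target, so 126 + 1 = 127.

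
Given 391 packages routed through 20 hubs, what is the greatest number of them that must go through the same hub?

If each of the 20 hubs held at most 19, the total would be at most 20 × 19 = 380 < 391, a contradiction.
So at least one holds ⌈391/20⌉ = 20.

20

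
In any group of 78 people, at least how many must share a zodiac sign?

There are 12 zodiac signs, which serve as the pigeonholes.
If each of the 12 zodiac signs held at most 6, the total would be at most 12 × 6 = 72 < 78, a contradiction.
So at least one holds ⌈78/12⌉ = 7.

7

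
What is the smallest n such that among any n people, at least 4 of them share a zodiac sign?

There are 12 zodiac signs acting as pigeonholes.
With 12 × 3 = 36 people we could place exactly 3 in each, with no class reaching 4.
One more forces some class to hold 4, so 36 + 1 = 37.

37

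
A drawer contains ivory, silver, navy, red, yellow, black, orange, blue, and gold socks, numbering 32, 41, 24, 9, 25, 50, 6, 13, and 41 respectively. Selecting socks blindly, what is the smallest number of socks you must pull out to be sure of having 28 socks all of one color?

186

Treat the 9 colors as pigeonholes.
In the worst case we take at most 27 of each color, but all 24 navy, all 9 red, all 25 yellow, all 6 orange, and all 13 blue (fewer than 27), giving 27 + 27 + 24 + 9 + 25 + 27 + 6 + 13 + 27 = 185.
One more sock then forces some color to 28, so 185 + 1 = 186.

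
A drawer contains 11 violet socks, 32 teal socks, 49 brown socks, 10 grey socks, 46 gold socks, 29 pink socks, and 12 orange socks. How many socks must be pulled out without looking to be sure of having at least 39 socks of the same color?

171

Treat the 7 colors as pigeonholes.
In the worst case we take at most 38 of each color, but all 11 violet, all 32 teal, all 10 grey, all 29 pink, and all 12 orange (fewer than 38), giving 11 + 32 + 38 + 10 + 38 + 29 + 12 = 170.
One more sock then forces some color to 39, so 170 + 1 = 171.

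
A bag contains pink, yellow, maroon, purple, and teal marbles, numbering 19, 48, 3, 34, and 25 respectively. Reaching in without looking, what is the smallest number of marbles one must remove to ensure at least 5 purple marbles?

100

To avoid purple marbles as long as possible, exhaust the other 4 colors first.
The worst case draws every non-purple marble first: 19 + 48 + 3 + 25 = 95.
The next 5 draws are then forced to be purple, giving 95 + 5 = 100.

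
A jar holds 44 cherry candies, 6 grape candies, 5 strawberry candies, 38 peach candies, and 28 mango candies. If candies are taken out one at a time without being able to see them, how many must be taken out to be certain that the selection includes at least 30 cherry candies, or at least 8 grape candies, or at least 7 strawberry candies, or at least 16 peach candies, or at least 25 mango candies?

The worst case stops just short of every target: 29 cherry, all 6 grape, all 5 strawberry, 15 peach, 24 mango — 29 + 6 + 5 + 15 + 24 = 79 candies.
One more candy must push some flavor to its target, so 79 + 1 = 80.

80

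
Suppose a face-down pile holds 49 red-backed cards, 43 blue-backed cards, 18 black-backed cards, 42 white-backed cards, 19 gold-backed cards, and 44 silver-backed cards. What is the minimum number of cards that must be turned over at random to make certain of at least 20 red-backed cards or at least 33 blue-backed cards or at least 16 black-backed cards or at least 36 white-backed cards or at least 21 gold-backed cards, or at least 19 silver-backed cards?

139

Each of the 6 back colors has its own threshold; avoid all of them simultaneously.
The worst case stops just short of every target: 19 red-backed, 32 blue-backed, 15 black-backed, 35 white-backed, all 19 gold-backed, 18 silver-backed — 19 + 32 + 15 + 35 + 19 + 18 = 138 cards.
One more card must push some back color to its target, so 138 + 1 = 139.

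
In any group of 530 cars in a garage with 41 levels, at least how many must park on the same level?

13

If each of the 41 levels held at most 12, the total would be at most 41 × 12 = 492 < 530, a contradiction.
So at least one holds ⌈530/41⌉ = 13.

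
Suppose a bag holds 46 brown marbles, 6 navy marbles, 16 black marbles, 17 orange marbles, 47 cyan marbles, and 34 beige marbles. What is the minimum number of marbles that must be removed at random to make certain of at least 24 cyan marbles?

The worst case draws every non-cyan marble first: 46 + 6 + 16 + 17 + 34 = 119.
The next 24 draws are then forced to be cyan, giving 119 + 24 = 143.

143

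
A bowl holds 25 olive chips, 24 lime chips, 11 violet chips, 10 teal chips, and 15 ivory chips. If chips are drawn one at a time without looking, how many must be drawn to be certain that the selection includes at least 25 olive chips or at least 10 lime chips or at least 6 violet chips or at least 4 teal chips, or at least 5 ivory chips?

46

The worst case stops just short of every target: 24 olive, 9 lime, 5 violet, 3 teal, 4 ivory — 24 + 9 + 5 + 3 + 4 = 45 chips.
One more chip must push some color to its target, so 45 + 1 = 46.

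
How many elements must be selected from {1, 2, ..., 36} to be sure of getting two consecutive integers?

19

Partition {1, …, 36} into 18 pairs: {1,2}, {3,4}, …, {35,36}.
Choosing 18 integers — say the 18 even numbers 2, 4, …, 36 — takes one from each pair and avoids the property.
Choosing 19 forces two into the same pair by pigeonhole, and those are consecutive. So 19.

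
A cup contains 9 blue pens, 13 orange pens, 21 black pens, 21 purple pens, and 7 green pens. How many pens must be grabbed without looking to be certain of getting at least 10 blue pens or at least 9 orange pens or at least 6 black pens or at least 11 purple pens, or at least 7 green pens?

The worst case stops just short of every target: 9 blue, 8 orange, 5 black, 10 purple, 6 green — 9 + 8 + 5 + 10 + 6 = 38 pens.
One more pen must push some ink color to its target, so 38 + 1 = 39.

39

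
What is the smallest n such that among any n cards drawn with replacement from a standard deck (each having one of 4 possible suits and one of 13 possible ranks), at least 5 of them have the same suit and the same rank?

209

There are 4 × 13 = 52 (suit, rank) combinations acting as pigeonholes.
With 52 × 4 = 208 cards drawn with replacement from a standard deck we could place exactly 4 in each, with no (suit, rank) pair reaching 5.
One more forces some (suit, rank) pair to hold 5, so 208 + 1 = 209.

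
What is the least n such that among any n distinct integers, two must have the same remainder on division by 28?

Use the pigeonhole principle on residue classes: two integers differ by a multiple of 28 exactly when they share a remainder mod 28.
There are 28 residue classes mod 28, so 28 integers can all lie in distinct classes.
One more integer must repeat a residue, giving a difference divisible by 28. So n = 28 + 1 = 29.

29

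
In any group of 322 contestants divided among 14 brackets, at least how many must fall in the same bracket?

23

The 322 contestants fall into 14 brackets.
If each of the 14 brackets held at most 22, the total would be at most 14 × 22 = 308 < 322, a contradiction.
So at least one holds ⌈322/14⌉ = 23.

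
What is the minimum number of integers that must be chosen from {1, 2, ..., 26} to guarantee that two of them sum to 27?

14

Partition {1, …, 26} into 13 pairs: {1,26}, {2,25}, …, {13,14}.
Choosing 13 integers — say the integers 1 through 13 — takes one from each pair and avoids the property.
Choosing 14 forces two into the same pair by pigeonhole, and those sum to 27. So 14.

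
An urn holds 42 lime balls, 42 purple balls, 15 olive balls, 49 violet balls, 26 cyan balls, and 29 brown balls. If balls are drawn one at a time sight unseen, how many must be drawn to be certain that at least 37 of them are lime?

The worst case draws every non-lime ball first: 42 + 15 + 49 + 26 + 29 = 161.
The next 37 draws are then forced to be lime, giving 161 + 37 = 198.

198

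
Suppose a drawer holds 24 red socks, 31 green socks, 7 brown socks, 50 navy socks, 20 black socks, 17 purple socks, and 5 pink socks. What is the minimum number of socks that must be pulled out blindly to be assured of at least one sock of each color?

150

The hardest color to obtain is pink: we could draw every other sock first — 154 − 5 = 149 socks — without a single pink one.
The next draw must be pink, so 149 + 1 = 150.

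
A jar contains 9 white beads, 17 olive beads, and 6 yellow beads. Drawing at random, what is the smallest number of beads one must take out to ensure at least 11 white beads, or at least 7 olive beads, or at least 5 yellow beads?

20

The worst case stops just short of every target: all 9 white, 6 olive, 4 yellow — 9 + 6 + 4 = 19 beads.
One more bead must push some color to its target, so 19 + 1 = 20.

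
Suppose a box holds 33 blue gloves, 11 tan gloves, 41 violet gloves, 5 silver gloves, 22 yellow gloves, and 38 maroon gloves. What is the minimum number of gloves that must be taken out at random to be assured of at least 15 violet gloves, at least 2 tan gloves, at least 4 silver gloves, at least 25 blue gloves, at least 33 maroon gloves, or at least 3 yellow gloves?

Each of the 6 colors has its own threshold; avoid all of them simultaneously.
The worst case stops just short of every target: 24 blue, 1 tan, 14 violet, 3 silver, 2 yellow, 32 maroon — 24 + 1 + 14 + 3 + 2 + 32 = 76 gloves.
One more glove must push some color to its target, so 76 + 1 = 77.

77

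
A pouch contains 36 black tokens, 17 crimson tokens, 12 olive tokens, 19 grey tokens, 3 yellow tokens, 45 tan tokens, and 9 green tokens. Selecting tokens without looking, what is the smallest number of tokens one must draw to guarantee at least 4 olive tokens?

The worst case draws every non-olive token first: 36 + 17 + 19 + 3 + 45 + 9 = 129.
The next 4 draws are then forced to be olive, giving 129 + 4 = 133.

133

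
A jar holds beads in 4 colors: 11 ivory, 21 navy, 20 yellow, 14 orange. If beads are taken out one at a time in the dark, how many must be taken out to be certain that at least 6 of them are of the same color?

The worst case takes 5 beads of each color without reaching 6 of any: 4 × 5 = 20.
The next bead must bring some color to 6, so 20 + 1 = 21.

21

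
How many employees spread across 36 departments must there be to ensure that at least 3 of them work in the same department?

There are 36 departments acting as pigeonholes.
With 36 × 2 = 72 employees we could place exactly 2 in each, with no class reaching 3.
One more forces some class to hold 3, so 72 + 1 = 73.

73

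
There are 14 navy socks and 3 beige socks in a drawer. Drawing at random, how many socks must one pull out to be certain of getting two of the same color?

3

Treat the 2 colors as pigeonholes.
The worst case takes 1 sock of each color without reaching 2 of any: 2 × 1 = 2.
The next sock must bring some color to 2, so 2 + 1 = 3.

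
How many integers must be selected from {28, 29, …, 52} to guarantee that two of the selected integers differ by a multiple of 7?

8

Group the integers by remainder mod 7; there are 7 residue classes, each nonempty in this range.
Choosing one from each class (7 integers) avoids any shared remainder.
One more choice must repeat a class, so two differ by a multiple of 7. Hence 7 + 1 = 8.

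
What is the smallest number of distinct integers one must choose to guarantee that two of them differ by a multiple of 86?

Two integers differ by a multiple of 86 exactly when they share a remainder mod 86.
There are 86 residue classes mod 86, so 86 integers can all lie in distinct classes.
One more integer must repeat a residue, giving a difference divisible by 86. So n = 86 + 1 = 87.

87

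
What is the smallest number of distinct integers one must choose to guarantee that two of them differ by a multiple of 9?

10

Two integers differ by a multiple of 9 exactly when they share a remainder mod 9.
There are 9 residue classes mod 9, so 9 integers can all lie in distinct classes.
One more integer must repeat a residue, giving a difference divisible by 9. So n = 9 + 1 = 10.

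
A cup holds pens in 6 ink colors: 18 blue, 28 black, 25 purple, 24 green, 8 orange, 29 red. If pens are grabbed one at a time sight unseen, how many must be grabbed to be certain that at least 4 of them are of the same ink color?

19

The worst case takes 3 pens of each ink color without reaching 4 of any: 6 × 3 = 18.
The next pen must bring some ink color to 4, so 18 + 1 = 19.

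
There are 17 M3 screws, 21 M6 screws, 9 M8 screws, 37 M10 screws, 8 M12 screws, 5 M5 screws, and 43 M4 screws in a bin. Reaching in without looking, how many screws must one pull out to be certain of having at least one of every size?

The hardest size to obtain is M5: we could draw every other screw first — 140 − 5 = 135 screws — without a single M5 one.
The next draw must be M5, so 135 + 1 = 136.

136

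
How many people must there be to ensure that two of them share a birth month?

13

There are 12 months of the year acting as pigeonholes.
With 12 people we could place one in each, avoiding any repeat.
One more forces some class to hold 2, so 12 + 1 = 13.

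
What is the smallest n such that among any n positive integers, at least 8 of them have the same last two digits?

701

There are 100 possible two-digit endings acting as pigeonholes.
With 100 × 7 = 700 positive integers we could place exactly 7 in each, with no class reaching 8.
One more forces some class to hold 8, so 700 + 1 = 701.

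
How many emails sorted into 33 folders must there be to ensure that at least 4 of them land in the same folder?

There are 33 folders acting as pigeonholes.
With 33 × 3 = 99 emails we could place exactly 3 in each, with no class reaching 4.
One more forces some class to hold 4, so 99 + 1 = 100.

100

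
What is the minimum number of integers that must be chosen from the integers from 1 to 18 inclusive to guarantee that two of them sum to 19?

10

Partition {1, …, 18} into 9 pairs: {1,18}, {2,17}, …, {9,10}.
Choosing 9 integers — say the integers 1 through 9 — takes one from each pair and avoids the property.
Choosing 10 forces two into the same pair by pigeonhole, and those sum to 19. So 10.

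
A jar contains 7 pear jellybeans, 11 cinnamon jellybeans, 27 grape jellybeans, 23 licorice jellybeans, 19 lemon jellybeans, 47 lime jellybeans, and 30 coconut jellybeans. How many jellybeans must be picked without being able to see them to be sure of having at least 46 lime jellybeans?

The worst case draws every non-lime jellybean first: 7 + 11 + 27 + 23 + 19 + 30 = 117.
The next 46 draws are then forced to be lime, giving 117 + 46 = 163.

163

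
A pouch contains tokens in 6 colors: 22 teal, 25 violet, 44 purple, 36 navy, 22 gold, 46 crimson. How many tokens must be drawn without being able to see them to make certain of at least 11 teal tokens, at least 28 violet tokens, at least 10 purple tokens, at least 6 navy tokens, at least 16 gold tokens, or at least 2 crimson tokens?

The worst case stops just short of every target: 10 teal, all 25 violet, 9 purple, 5 navy, 15 gold, 1 crimson — 10 + 25 + 9 + 5 + 15 + 1 = 65 tokens.
One more token must push some color to its target, so 65 + 1 = 66.

66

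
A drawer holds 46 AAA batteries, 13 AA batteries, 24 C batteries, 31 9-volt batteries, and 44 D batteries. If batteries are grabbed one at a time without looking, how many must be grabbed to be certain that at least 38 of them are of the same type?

In the worst case we take at most 37 of each type, but all 13 AA, all 24 C, and all 31 9-volt (fewer than 37), giving 37 + 13 + 24 + 31 + 37 = 142.
One more battery then forces some type to 38, so 142 + 1 = 143.

143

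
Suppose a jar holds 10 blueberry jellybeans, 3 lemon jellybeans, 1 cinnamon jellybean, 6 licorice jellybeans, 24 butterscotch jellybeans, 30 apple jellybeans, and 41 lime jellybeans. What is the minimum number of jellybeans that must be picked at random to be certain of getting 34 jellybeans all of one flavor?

108

Treat the 7 flavors as pigeonholes.
In the worst case we take at most 33 of each flavor, but all 10 blueberry, all 3 lemon, all 1 cinnamon, all 6 licorice, all 24 butterscotch, and all 30 apple (fewer than 33), giving 10 + 3 + 1 + 6 + 24 + 30 + 33 = 107.
One more jellybean then forces some flavor to 34, so 107 + 1 = 108.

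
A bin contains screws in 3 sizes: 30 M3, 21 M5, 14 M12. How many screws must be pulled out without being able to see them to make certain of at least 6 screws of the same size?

The worst case takes 5 screws of each size without reaching 6 of any: 3 × 5 = 15.
The next screw must bring some size to 6, so 15 + 1 = 16.

16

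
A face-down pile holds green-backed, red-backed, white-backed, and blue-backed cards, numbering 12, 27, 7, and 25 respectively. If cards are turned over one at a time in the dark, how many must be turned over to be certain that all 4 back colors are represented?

The hardest back color to obtain is white-backed: we could draw every other card first — 71 − 7 = 64 cards — without a single white-backed one.
The next draw must be white-backed, so 64 + 1 = 65.

65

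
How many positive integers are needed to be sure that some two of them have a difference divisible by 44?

Two integers differ by a multiple of 44 exactly when they share a remainder mod 44.
There are 44 residue classes mod 44, so 44 integers can all lie in distinct classes.
One more integer must repeat a residue, giving a difference divisible by 44. So n = 44 + 1 = 45.

45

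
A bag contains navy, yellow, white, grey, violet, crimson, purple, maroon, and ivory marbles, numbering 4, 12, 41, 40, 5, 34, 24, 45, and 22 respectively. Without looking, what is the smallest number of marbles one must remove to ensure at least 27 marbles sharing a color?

In the worst case we take at most 26 of each color, but all 4 navy, all 12 yellow, all 5 violet, all 24 purple, and all 22 ivory (fewer than 26), giving 4 + 12 + 26 + 26 + 5 + 26 + 24 + 26 + 22 = 171.
One more marble then forces some color to 27, so 171 + 1 = 172.

172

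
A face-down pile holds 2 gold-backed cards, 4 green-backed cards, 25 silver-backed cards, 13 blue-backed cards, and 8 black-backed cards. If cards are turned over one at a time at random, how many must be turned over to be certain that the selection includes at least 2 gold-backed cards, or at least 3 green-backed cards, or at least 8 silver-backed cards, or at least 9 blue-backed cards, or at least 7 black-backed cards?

The worst case stops just short of every target: 1 gold-backed, 2 green-backed, 7 silver-backed, 8 blue-backed, 6 black-backed — 1 + 2 + 7 + 8 + 6 = 24 cards.
One more card must push some back color to its target, so 24 + 1 = 25.

25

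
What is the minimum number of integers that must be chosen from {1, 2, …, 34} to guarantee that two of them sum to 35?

18

Partition {1, …, 34} into 17 pairs: {1,34}, {2,33}, …, {17,18}.
Choosing 17 integers — say the integers 1 through 17 — takes one from each pair and avoids the property.
Choosing 18 forces two into the same pair by pigeonhole, and those sum to 35. So 18.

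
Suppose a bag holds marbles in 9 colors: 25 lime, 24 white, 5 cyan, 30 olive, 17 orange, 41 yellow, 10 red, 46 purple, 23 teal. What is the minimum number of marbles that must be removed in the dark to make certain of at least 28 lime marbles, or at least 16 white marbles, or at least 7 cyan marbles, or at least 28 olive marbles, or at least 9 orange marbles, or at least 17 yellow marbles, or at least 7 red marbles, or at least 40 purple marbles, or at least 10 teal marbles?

The worst case stops just short of every target: all 25 lime, 15 white, all 5 cyan, 27 olive, 8 orange, 16 yellow, 6 red, 39 purple, 9 teal — 25 + 15 + 5 + 27 + 8 + 16 + 6 + 39 + 9 = 150 marbles.
One more marble must push some color to its target, so 150 + 1 = 151.

151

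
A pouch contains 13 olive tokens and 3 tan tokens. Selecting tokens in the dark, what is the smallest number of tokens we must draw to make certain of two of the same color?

The worst case takes 1 token of each color without reaching 2 of any: 2 × 1 = 2.
The next token must bring some color to 2, so 2 + 1 = 3.

3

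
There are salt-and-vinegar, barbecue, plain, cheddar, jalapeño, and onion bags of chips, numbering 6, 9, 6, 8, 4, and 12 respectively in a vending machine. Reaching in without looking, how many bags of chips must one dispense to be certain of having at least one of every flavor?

The hardest flavor to obtain is jalapeño: we could draw every other bag of chips first — 45 − 4 = 41 bags of chips — without a single jalapeño one.
The next draw must be jalapeño, so 41 + 1 = 42.

42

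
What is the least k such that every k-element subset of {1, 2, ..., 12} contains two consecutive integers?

Partition {1, …, 12} into 6 pairs: {1,2}, {3,4}, …, {11,12}.
Choosing 6 integers — say the 6 even numbers 2, 4, …, 12 — takes one from each pair and avoids the property.
Choosing 7 forces two into the same pair by pigeonhole, and those are consecutive. So 7.

7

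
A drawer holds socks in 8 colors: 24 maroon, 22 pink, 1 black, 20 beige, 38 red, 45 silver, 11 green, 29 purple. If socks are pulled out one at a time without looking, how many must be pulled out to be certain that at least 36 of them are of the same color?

178

In the worst case we take at most 35 of each color, but all 24 maroon, all 22 pink, all 1 black, all 20 beige, all 11 green, and all 29 purple (fewer than 35), giving 24 + 22 + 1 + 20 + 35 + 35 + 11 + 29 = 177.
One more sock then forces some color to 36, so 177 + 1 = 178.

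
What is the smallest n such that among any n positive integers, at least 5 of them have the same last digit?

41

There are 10 possible last digits acting as pigeonholes.
With 10 × 4 = 40 positive integers we could place exactly 4 in each, with no class reaching 5.
One more forces some class to hold 5, so 40 + 1 = 41.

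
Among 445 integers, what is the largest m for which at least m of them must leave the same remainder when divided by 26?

The 445 integers fall into 26 residue classes modulo 26.
If each of the 26 residue classes modulo 26 held at most 17, the total would be at most 26 × 17 = 442 < 445, a contradiction.
So at least one holds ⌈445/26⌉ = 18.

18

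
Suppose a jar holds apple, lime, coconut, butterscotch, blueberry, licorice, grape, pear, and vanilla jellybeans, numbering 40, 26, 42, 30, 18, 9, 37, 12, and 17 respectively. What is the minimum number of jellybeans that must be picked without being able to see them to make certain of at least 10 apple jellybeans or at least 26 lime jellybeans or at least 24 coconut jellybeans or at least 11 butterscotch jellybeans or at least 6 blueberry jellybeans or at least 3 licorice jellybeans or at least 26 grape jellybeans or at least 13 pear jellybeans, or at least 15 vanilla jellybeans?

The worst case stops just short of every target: 9 apple, 25 lime, 23 coconut, 10 butterscotch, 5 blueberry, 2 licorice, 25 grape, 12 pear, 14 vanilla — 9 + 25 + 23 + 10 + 5 + 2 + 25 + 12 + 14 = 125 jellybeans.
One more jellybean must push some flavor to its target, so 125 + 1 = 126.

126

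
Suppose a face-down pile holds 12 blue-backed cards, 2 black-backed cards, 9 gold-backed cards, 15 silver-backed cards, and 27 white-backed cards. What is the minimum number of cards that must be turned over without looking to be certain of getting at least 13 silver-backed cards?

To avoid silver-backed cards as long as possible, exhaust the other 4 back colors first.
The worst case draws every non-silver-backed card first: 12 + 2 + 9 + 27 = 50.
The next 13 draws are then forced to be silver-backed, giving 50 + 13 = 63.

63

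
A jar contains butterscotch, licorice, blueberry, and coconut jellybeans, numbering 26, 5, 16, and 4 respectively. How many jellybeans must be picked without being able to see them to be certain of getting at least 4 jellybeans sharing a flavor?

13

The worst case takes 3 jellybeans of each flavor without reaching 4 of any: 4 × 3 = 12.
The next jellybean must bring some flavor to 4, so 12 + 1 = 13.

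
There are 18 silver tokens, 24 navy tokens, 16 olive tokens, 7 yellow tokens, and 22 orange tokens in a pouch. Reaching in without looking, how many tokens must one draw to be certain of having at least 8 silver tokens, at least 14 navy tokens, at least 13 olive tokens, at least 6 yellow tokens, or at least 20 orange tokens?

Each of the 5 colors has its own threshold; avoid all of them simultaneously.
The worst case stops just short of every target: 7 silver, 13 navy, 12 olive, 5 yellow, 19 orange — 7 + 13 + 12 + 5 + 19 = 56 tokens.
One more token must push some color to its target, so 56 + 1 = 57.

57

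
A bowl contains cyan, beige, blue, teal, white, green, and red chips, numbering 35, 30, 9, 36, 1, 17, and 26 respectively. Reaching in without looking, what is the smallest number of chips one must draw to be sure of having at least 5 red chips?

To avoid red chips as long as possible, exhaust the other 6 colors first.
The worst case draws every non-red chip first: 35 + 30 + 9 + 36 + 1 + 17 = 128.
The next 5 draws are then forced to be red, giving 128 + 5 = 133.

133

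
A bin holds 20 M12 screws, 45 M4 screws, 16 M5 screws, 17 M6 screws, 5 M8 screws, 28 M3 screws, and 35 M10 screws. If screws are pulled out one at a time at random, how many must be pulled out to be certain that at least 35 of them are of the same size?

155

In the worst case we take at most 34 of each size, but all 20 M12, all 16 M5, all 17 M6, all 5 M8, and all 28 M3 (fewer than 34), giving 20 + 34 + 16 + 17 + 5 + 28 + 34 = 154.
One more screw then forces some size to 35, so 154 + 1 = 155.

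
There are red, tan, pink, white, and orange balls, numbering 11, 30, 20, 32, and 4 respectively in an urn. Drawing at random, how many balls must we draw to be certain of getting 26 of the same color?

Treat the 5 colors as pigeonholes.
In the worst case we take at most 25 of each color, but all 11 red, all 20 pink, and all 4 orange (fewer than 25), giving 11 + 25 + 20 + 25 + 4 = 85.
One more ball then forces some color to 26, so 85 + 1 = 86.

86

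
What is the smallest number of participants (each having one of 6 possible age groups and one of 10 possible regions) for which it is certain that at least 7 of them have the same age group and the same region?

There are 6 × 10 = 60 (age group, region) combinations acting as pigeonholes.
With 60 × 6 = 360 participants we could place exactly 6 in each, with no (age group, region) pair reaching 7.
One more forces some (age group, region) pair to hold 7, so 360 + 1 = 361.

361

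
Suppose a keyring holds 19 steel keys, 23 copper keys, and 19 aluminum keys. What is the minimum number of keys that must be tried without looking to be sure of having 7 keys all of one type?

19

Treat the 3 types as pigeonholes.
The worst case takes 6 keys of each type without reaching 7 of any: 3 × 6 = 18.
The next key must bring some type to 7, so 18 + 1 = 19.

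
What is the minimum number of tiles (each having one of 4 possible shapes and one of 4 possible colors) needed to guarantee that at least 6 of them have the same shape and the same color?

81

There are 4 × 4 = 16 (shape, color) combinations acting as pigeonholes.
With 16 × 5 = 80 tiles we could place exactly 5 in each, with no (shape, color) pair reaching 6.
One more forces some (shape, color) pair to hold 6, so 80 + 1 = 81.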